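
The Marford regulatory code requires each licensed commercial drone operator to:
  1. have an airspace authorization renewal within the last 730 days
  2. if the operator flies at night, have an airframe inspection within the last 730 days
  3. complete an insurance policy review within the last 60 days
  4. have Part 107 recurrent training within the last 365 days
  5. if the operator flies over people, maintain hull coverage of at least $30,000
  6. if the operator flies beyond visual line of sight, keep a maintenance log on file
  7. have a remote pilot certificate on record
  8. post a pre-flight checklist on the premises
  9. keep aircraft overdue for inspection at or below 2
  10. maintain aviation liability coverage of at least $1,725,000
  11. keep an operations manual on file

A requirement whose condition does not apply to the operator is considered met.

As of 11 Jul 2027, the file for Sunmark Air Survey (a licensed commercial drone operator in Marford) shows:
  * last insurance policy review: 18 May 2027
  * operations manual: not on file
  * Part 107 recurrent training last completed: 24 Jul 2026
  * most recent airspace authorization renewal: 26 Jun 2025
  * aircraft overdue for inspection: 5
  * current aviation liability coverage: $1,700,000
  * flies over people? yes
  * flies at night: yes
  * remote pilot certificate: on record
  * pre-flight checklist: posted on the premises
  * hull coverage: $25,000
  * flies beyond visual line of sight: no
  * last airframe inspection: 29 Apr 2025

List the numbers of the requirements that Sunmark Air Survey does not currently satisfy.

1, 2, 5, 9, 10, 11

1. airspace authorization renewal 745 days ago vs limit 730 → not met
2. condition 'flies at night' holds; airframe inspection 803 days ago vs limit 730 → not met
3. insurance policy review 54 days ago vs limit 60 → met
4. Part 107 recurrent training 352 days ago vs limit 365 → met
5. condition 'flies over people' holds; hull coverage $25,000 < $30,000 → not met
6. condition 'flies beyond visual line of sight' does not hold → requirement n/a → met
7. remote pilot certificate present → met
8. pre-flight checklist present → met
9. aircraft overdue for inspection 5 > 2 → not met
10. aviation liability coverage $1,700,000 < $1,725,000 → not met
11. operations manual absent → not met
Not met: 1, 2, 5, 9, 10, 11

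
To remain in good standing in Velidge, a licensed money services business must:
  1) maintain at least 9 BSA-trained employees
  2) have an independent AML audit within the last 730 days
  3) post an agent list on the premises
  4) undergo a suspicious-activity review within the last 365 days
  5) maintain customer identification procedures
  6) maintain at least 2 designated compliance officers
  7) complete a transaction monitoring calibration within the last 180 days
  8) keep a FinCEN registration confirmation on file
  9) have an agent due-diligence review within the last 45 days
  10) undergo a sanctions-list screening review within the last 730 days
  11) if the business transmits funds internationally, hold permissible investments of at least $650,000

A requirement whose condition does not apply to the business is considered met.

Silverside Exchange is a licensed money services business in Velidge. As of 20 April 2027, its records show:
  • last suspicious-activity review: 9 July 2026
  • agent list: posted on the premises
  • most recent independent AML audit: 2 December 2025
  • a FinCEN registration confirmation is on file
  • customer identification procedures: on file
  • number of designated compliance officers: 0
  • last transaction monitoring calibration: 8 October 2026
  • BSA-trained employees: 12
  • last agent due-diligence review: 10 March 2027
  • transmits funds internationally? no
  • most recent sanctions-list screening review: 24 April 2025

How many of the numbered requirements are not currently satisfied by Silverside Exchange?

2

1. BSA-trained employees 12 ≥ 9 → met
2. independent AML audit 504 days ago vs limit 730 → met
3. agent list present → met
4. suspicious-activity review 285 days ago vs limit 365 → met
5. customer identification procedures present → met
6. designated compliance officers 0 < 2 → not met
7. transaction monitoring calibration 194 days ago vs limit 180 → not met
8. FinCEN registration confirmation present → met
9. agent due-diligence review 41 days ago vs limit 45 → met
10. sanctions-list screening review 726 days ago vs limit 730 → met
11. condition 'transmits funds internationally' does not hold → requirement n/a → met
Not met: 2 of 11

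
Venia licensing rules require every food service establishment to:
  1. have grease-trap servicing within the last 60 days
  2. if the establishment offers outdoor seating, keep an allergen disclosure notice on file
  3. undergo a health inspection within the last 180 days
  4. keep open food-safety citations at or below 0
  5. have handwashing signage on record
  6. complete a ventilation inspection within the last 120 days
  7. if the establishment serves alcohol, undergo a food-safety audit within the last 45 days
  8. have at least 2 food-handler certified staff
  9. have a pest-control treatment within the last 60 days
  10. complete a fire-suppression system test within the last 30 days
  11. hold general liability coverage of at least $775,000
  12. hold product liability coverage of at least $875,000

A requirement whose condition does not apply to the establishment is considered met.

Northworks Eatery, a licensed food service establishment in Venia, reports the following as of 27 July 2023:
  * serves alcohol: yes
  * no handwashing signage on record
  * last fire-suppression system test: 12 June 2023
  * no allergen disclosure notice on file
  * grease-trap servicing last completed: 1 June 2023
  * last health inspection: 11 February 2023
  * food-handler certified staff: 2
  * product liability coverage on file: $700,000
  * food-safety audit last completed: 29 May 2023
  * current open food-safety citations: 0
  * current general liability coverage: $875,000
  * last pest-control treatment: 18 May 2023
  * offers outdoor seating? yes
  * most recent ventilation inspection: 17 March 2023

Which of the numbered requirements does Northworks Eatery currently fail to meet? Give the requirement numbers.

1. grease-trap servicing 56 days ago vs limit 60 → met
2. condition 'offers outdoor seating' holds; allergen disclosure notice absent → not met
3. health inspection 166 days ago vs limit 180 → met
4. open food-safety citations 0 ≤ 0 → met
5. handwashing signage absent → not met
6. ventilation inspection 132 days ago vs limit 120 → not met
7. condition 'serves alcohol' holds; food-safety audit 59 days ago vs limit 45 → not met
8. food-handler certified staff 2 ≥ 2 → met
9. pest-control treatment 70 days ago vs limit 60 → not met
10. fire-suppression system test 45 days ago vs limit 30 → not met
11. general liability coverage $875,000 ≥ $775,000 → met
12. product liability coverage $700,000 < $875,000 → not met
Not met: 2, 5, 6, 7, 9, 10, 12

2, 5, 6, 7, 9, 10, 12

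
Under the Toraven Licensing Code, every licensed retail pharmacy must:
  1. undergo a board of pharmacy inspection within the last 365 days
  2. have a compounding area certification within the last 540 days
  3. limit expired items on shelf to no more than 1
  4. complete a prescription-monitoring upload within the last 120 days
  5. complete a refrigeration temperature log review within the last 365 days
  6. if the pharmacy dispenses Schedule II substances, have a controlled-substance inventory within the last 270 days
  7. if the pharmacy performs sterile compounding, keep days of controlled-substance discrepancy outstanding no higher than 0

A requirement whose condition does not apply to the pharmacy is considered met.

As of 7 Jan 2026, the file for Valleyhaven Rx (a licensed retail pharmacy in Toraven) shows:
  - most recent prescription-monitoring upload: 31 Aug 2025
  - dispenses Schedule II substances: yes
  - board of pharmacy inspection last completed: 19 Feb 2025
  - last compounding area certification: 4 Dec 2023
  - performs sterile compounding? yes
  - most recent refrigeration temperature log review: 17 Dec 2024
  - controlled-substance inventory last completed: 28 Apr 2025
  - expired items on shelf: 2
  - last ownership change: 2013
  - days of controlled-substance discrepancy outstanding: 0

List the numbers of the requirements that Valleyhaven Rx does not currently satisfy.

1. board of pharmacy inspection 322 days ago vs limit 365 → met
2. compounding area certification 765 days ago vs limit 540 → not met
3. expired items on shelf 2 > 1 → not met
4. prescription-monitoring upload 129 days ago vs limit 120 → not met
5. refrigeration temperature log review 386 days ago vs limit 365 → not met
6. condition 'dispenses Schedule II substances' holds; controlled-substance inventory 254 days ago vs limit 270 → met
7. condition 'performs sterile compounding' holds; days of controlled-substance discrepancy outstanding 0 ≤ 0 → met
Not met: 2, 3, 4, 5

2, 3, 4, 5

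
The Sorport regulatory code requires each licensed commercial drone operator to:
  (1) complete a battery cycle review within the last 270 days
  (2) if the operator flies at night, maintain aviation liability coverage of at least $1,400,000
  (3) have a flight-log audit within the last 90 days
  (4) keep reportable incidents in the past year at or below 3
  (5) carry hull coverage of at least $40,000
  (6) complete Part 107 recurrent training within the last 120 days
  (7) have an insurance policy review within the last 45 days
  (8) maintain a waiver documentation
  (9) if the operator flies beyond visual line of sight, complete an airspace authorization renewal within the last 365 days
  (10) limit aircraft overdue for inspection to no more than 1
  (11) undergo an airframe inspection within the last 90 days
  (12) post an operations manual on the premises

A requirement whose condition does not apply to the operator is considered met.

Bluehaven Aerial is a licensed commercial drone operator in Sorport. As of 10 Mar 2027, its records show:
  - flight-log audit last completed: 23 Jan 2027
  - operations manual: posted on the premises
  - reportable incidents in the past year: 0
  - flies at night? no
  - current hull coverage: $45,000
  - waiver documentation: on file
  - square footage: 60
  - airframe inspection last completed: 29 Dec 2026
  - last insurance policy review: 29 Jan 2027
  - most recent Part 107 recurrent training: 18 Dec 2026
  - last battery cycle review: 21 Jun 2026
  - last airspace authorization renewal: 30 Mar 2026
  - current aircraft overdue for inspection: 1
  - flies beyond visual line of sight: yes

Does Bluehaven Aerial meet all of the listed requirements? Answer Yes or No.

Yes

1. battery cycle review 262 days ago vs limit 270 → met
2. condition 'flies at night' does not hold → requirement n/a → met
3. flight-log audit 46 days ago vs limit 90 → met
4. reportable incidents in the past year 0 ≤ 3 → met
5. hull coverage $45,000 ≥ $40,000 → met
6. Part 107 recurrent training 82 days ago vs limit 120 → met
7. insurance policy review 40 days ago vs limit 45 → met
8. waiver documentation present → met
9. condition 'flies beyond visual line of sight' holds; airspace authorization renewal 345 days ago vs limit 365 → met
10. aircraft overdue for inspection 1 ≤ 1 → met
11. airframe inspection 71 days ago vs limit 90 → met
12. operations manual present → met
All met.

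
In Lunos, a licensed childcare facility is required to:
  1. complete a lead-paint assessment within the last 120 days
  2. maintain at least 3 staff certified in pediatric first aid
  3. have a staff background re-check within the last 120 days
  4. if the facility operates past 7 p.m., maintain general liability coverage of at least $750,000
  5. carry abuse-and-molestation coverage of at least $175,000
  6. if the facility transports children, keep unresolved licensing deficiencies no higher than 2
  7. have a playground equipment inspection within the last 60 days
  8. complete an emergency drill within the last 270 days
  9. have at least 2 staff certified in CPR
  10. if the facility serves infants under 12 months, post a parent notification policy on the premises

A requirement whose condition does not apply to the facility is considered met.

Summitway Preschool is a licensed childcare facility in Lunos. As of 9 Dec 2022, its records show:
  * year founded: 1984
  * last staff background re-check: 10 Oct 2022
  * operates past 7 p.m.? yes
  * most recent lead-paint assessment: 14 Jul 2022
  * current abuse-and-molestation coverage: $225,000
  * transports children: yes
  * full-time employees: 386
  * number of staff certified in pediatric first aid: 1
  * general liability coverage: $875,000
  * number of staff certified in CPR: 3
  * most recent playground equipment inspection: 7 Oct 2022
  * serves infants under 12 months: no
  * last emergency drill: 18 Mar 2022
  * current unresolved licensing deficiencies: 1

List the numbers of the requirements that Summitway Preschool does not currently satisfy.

1, 2, 7

1. lead-paint assessment 148 days ago vs limit 120 → not met
2. staff certified in pediatric first aid 1 < 3 → not met
3. staff background re-check 60 days ago vs limit 120 → met
4. condition 'operates past 7 p.m.' holds; general liability coverage $875,000 ≥ $750,000 → met
5. abuse-and-molestation coverage $225,000 ≥ $175,000 → met
6. condition 'transports children' holds; unresolved licensing deficiencies 1 ≤ 2 → met
7. playground equipment inspection 63 days ago vs limit 60 → not met
8. emergency drill 266 days ago vs limit 270 → met
9. staff certified in CPR 3 ≥ 2 → met
10. condition 'serves infants under 12 months' does not hold → requirement n/a → met
Not met: 1, 2, 7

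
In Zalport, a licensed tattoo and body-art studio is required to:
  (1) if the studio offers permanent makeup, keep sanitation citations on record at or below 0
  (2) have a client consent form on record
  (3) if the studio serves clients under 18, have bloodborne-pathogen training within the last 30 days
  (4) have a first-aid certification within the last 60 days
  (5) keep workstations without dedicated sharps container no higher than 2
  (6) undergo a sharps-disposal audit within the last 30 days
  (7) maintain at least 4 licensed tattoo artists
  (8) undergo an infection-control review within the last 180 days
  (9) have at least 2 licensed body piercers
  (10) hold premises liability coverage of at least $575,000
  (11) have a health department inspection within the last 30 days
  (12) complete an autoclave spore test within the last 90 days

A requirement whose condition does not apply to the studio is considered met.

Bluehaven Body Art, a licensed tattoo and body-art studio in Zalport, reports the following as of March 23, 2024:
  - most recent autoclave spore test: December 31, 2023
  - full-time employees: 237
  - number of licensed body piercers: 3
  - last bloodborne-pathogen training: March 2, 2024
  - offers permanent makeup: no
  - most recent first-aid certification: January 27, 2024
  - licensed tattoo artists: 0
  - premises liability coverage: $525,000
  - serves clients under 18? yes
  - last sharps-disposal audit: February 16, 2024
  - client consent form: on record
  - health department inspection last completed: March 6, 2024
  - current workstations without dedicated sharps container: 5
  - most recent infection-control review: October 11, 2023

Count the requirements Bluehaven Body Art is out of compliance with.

4

1. condition 'offers permanent makeup' does not hold → requirement n/a → met
2. client consent form present → met
3. condition 'serves clients under 18' holds; bloodborne-pathogen training 21 days ago vs limit 30 → met
4. first-aid certification 56 days ago vs limit 60 → met
5. workstations without dedicated sharps container 5 > 2 → not met
6. sharps-disposal audit 36 days ago vs limit 30 → not met
7. licensed tattoo artists 0 < 4 → not met
8. infection-control review 164 days ago vs limit 180 → met
9. licensed body piercers 3 ≥ 2 → met
10. premises liability coverage $525,000 < $575,000 → not met
11. health department inspection 17 days ago vs limit 30 → met
12. autoclave spore test 83 days ago vs limit 90 → met
Not met: 4 of 12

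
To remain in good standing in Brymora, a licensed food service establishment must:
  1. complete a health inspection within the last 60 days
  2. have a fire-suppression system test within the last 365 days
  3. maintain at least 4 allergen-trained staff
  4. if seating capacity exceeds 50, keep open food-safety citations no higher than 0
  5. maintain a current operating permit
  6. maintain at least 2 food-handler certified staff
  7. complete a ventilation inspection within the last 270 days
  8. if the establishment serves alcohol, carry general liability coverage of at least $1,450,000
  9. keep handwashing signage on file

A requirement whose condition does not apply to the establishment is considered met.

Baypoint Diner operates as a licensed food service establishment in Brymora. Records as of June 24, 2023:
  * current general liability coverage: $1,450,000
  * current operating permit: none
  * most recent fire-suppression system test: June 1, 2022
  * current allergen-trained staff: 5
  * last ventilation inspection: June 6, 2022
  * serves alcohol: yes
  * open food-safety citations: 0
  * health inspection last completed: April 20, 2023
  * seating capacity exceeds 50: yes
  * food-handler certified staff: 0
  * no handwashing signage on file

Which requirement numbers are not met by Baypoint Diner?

1. health inspection 65 days ago vs limit 60 → not met
2. fire-suppression system test 388 days ago vs limit 365 → not met
3. allergen-trained staff 5 ≥ 4 → met
4. condition 'seating capacity exceeds 50' holds; open food-safety citations 0 ≤ 0 → met
5. current operating permit absent → not met
6. food-handler certified staff 0 < 2 → not met
7. ventilation inspection 383 days ago vs limit 270 → not met
8. condition 'serves alcohol' holds; general liability coverage $1,450,000 ≥ $1,450,000 → met
9. handwashing signage absent → not met
Not met: 1, 2, 5, 6, 7, 9

1, 2, 5, 6, 7, 9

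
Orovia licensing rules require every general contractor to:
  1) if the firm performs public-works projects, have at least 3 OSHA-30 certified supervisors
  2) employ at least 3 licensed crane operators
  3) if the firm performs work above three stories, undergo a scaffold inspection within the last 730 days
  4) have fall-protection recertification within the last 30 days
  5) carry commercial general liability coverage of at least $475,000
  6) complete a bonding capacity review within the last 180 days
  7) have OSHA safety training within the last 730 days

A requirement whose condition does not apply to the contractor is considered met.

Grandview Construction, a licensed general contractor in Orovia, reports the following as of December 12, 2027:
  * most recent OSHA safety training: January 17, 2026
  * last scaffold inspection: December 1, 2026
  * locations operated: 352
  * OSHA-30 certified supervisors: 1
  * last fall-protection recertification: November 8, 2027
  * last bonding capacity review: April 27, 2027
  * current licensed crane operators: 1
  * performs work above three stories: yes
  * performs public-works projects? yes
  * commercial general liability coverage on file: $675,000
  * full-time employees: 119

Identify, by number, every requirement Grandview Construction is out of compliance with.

1, 2, 4, 6

1. condition 'performs public-works projects' holds; OSHA-30 certified supervisors 1 < 3 → not met
2. licensed crane operators 1 < 3 → not met
3. condition 'performs work above three stories' holds; scaffold inspection 376 days ago vs limit 730 → met
4. fall-protection recertification 34 days ago vs limit 30 → not met
5. commercial general liability coverage $675,000 ≥ $475,000 → met
6. bonding capacity review 229 days ago vs limit 180 → not met
7. OSHA safety training 694 days ago vs limit 730 → met
Not met: 1, 2, 4, 6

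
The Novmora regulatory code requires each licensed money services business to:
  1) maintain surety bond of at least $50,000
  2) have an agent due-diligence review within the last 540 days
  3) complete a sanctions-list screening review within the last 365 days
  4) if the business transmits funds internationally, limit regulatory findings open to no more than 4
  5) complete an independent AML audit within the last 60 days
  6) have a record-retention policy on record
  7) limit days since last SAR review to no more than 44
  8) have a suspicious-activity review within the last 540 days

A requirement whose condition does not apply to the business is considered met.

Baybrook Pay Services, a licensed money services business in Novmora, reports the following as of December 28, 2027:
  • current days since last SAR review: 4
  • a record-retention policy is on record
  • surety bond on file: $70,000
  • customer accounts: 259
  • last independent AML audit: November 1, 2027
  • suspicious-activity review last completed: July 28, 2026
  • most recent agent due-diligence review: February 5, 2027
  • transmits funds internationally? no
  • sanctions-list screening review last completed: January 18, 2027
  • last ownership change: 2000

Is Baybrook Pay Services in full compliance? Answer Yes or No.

Yes

1. surety bond $70,000 ≥ $50,000 → met
2. agent due-diligence review 326 days ago vs limit 540 → met
3. sanctions-list screening review 344 days ago vs limit 365 → met
4. condition 'transmits funds internationally' does not hold → requirement n/a → met
5. independent AML audit 57 days ago vs limit 60 → met
6. record-retention policy present → met
7. days since last SAR review 4 ≤ 44 → met
8. suspicious-activity review 518 days ago vs limit 540 → met
All met.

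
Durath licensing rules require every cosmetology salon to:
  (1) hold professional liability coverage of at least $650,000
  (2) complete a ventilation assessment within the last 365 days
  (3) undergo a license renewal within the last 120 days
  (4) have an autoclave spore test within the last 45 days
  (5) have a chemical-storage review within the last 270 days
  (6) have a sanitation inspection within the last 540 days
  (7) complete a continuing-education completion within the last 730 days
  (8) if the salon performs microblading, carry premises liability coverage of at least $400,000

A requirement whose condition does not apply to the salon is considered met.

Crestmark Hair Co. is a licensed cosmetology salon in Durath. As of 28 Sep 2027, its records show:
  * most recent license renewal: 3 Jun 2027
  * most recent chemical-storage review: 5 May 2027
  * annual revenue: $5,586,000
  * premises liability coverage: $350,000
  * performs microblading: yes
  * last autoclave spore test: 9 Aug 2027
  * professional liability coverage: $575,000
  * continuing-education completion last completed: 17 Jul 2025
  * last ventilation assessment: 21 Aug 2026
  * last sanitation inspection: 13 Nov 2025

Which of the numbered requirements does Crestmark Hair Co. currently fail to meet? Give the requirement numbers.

1, 2, 4, 6, 7, 8

1. professional liability coverage $575,000 < $650,000 → not met
2. ventilation assessment 403 days ago vs limit 365 → not met
3. license renewal 117 days ago vs limit 120 → met
4. autoclave spore test 50 days ago vs limit 45 → not met
5. chemical-storage review 146 days ago vs limit 270 → met
6. sanitation inspection 684 days ago vs limit 540 → not met
7. continuing-education completion 803 days ago vs limit 730 → not met
8. condition 'performs microblading' holds; premises liability coverage $350,000 < $400,000 → not met
Not met: 1, 2, 4, 6, 7, 8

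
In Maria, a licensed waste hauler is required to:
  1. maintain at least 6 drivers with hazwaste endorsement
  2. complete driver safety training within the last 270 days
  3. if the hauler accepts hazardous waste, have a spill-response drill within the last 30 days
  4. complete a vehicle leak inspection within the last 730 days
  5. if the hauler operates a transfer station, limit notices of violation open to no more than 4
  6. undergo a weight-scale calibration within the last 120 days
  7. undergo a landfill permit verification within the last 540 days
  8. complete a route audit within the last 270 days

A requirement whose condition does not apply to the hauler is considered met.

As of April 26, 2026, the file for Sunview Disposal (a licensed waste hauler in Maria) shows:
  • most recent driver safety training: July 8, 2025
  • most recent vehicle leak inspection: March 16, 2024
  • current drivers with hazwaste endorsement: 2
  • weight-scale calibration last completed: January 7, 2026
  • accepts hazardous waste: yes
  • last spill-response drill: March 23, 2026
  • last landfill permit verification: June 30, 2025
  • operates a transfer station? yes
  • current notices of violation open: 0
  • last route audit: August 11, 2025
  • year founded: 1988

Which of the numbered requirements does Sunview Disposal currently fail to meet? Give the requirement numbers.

1. drivers with hazwaste endorsement 2 < 6 → not met
2. driver safety training 292 days ago vs limit 270 → not met
3. condition 'accepts hazardous waste' holds; spill-response drill 34 days ago vs limit 30 → not met
4. vehicle leak inspection 771 days ago vs limit 730 → not met
5. condition 'operates a transfer station' holds; notices of violation open 0 ≤ 4 → met
6. weight-scale calibration 109 days ago vs limit 120 → met
7. landfill permit verification 300 days ago vs limit 540 → met
8. route audit 258 days ago vs limit 270 → met
Not met: 1, 2, 3, 4

1, 2, 3, 4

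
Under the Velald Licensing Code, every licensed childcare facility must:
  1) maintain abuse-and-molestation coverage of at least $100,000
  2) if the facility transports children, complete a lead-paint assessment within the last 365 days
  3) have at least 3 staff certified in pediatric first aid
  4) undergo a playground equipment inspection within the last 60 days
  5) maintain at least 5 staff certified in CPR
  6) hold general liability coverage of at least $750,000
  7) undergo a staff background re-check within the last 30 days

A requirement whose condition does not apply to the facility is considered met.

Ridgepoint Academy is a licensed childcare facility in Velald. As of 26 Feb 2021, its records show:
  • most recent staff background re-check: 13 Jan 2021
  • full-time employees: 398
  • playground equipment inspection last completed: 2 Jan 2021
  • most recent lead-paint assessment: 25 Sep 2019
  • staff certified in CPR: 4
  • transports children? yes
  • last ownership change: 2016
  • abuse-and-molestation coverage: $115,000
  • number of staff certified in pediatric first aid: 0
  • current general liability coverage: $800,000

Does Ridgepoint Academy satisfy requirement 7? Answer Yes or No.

7. staff background re-check 44 days ago vs limit 30 → not met

No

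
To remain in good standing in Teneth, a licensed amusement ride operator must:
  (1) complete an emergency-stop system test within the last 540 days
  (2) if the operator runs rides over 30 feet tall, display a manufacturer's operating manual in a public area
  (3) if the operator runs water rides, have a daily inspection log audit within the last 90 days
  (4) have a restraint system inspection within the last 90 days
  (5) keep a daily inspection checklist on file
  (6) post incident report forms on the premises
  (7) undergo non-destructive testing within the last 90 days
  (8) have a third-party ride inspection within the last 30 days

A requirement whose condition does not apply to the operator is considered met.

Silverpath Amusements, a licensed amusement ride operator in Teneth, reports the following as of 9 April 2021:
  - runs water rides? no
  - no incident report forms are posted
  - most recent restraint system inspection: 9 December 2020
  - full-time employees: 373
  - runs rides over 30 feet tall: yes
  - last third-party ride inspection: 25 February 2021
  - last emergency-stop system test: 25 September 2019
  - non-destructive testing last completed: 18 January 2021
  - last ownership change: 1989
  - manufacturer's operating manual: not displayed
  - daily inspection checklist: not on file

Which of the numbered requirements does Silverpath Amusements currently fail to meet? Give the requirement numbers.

1, 2, 4, 5, 6, 8

1. emergency-stop system test 562 days ago vs limit 540 → not met
2. condition 'runs rides over 30 feet tall' holds; manufacturer's operating manual absent → not met
3. condition 'runs water rides' does not hold → requirement n/a → met
4. restraint system inspection 121 days ago vs limit 90 → not met
5. daily inspection checklist absent → not met
6. incident report forms absent → not met
7. non-destructive testing 81 days ago vs limit 90 → met
8. third-party ride inspection 43 days ago vs limit 30 → not met
Not met: 1, 2, 4, 5, 6, 8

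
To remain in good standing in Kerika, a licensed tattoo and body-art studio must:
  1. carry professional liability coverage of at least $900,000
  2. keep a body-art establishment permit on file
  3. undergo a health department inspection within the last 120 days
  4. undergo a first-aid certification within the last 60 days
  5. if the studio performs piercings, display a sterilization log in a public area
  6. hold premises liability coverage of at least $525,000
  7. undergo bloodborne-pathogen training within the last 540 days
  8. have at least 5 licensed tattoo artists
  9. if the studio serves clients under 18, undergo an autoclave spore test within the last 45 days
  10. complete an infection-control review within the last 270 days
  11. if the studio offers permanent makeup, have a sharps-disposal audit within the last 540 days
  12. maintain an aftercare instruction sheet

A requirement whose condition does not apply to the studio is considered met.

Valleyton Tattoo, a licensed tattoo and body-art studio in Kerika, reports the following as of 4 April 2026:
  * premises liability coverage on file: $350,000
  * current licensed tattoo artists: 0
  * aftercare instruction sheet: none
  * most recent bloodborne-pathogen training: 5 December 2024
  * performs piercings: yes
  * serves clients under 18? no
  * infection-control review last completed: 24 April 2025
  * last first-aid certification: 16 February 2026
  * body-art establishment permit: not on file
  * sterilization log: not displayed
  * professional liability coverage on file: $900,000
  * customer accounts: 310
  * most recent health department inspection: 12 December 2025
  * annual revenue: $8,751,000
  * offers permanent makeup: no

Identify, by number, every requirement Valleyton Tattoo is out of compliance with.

1. professional liability coverage $900,000 ≥ $900,000 → met
2. body-art establishment permit absent → not met
3. health department inspection 113 days ago vs limit 120 → met
4. first-aid certification 47 days ago vs limit 60 → met
5. condition 'performs piercings' holds; sterilization log absent → not met
6. premises liability coverage $350,000 < $525,000 → not met
7. bloodborne-pathogen training 485 days ago vs limit 540 → met
8. licensed tattoo artists 0 < 5 → not met
9. condition 'serves clients under 18' does not hold → requirement n/a → met
10. infection-control review 345 days ago vs limit 270 → not met
11. condition 'offers permanent makeup' does not hold → requirement n/a → met
12. aftercare instruction sheet absent → not met
Not met: 2, 5, 6, 8, 10, 12

2, 5, 6, 8, 10, 12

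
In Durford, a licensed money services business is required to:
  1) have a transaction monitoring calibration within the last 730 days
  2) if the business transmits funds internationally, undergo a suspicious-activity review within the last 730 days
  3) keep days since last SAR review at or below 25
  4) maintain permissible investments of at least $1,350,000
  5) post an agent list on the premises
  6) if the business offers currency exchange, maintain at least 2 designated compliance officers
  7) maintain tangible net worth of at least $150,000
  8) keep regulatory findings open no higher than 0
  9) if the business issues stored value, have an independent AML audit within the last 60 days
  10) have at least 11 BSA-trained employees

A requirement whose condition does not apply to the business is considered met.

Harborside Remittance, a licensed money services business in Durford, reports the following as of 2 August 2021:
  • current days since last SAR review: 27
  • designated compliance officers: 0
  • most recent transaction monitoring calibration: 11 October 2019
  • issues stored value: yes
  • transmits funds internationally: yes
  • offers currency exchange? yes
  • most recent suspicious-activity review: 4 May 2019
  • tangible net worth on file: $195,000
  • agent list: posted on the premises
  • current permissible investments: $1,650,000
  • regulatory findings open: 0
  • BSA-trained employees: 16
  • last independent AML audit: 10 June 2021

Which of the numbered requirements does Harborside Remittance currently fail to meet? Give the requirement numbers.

2, 3, 6

1. transaction monitoring calibration 661 days ago vs limit 730 → met
2. condition 'transmits funds internationally' holds; suspicious-activity review 821 days ago vs limit 730 → not met
3. days since last SAR review 27 > 25 → not met
4. permissible investments $1,650,000 ≥ $1,350,000 → met
5. agent list present → met
6. condition 'offers currency exchange' holds; designated compliance officers 0 < 2 → not met
7. tangible net worth $195,000 ≥ $150,000 → met
8. regulatory findings open 0 ≤ 0 → met
9. condition 'issues stored value' holds; independent AML audit 53 days ago vs limit 60 → met
10. BSA-trained employees 16 ≥ 11 → met
Not met: 2, 3, 6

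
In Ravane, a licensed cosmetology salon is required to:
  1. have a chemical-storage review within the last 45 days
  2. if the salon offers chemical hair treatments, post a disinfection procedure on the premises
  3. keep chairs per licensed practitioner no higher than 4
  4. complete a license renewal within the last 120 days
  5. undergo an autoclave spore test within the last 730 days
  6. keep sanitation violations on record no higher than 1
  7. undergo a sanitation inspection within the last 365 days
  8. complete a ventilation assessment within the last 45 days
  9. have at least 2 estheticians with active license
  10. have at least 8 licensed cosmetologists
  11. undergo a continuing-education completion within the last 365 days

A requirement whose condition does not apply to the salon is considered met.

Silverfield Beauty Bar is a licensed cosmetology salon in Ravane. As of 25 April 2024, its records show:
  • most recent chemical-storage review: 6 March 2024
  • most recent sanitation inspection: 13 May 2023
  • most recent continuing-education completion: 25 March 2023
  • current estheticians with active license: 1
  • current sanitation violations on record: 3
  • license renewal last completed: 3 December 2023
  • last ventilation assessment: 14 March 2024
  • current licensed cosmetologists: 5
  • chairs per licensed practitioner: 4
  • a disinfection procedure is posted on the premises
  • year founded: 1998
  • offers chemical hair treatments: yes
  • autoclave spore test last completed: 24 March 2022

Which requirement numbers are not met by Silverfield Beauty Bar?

1. chemical-storage review 50 days ago vs limit 45 → not met
2. condition 'offers chemical hair treatments' holds; disinfection procedure present → met
3. chairs per licensed practitioner 4 ≤ 4 → met
4. license renewal 144 days ago vs limit 120 → not met
5. autoclave spore test 763 days ago vs limit 730 → not met
6. sanitation violations on record 3 > 1 → not met
7. sanitation inspection 348 days ago vs limit 365 → met
8. ventilation assessment 42 days ago vs limit 45 → met
9. estheticians with active license 1 < 2 → not met
10. licensed cosmetologists 5 < 8 → not met
11. continuing-education completion 397 days ago vs limit 365 → not met
Not met: 1, 4, 5, 6, 9, 10, 11

1, 4, 5, 6, 9, 10, 11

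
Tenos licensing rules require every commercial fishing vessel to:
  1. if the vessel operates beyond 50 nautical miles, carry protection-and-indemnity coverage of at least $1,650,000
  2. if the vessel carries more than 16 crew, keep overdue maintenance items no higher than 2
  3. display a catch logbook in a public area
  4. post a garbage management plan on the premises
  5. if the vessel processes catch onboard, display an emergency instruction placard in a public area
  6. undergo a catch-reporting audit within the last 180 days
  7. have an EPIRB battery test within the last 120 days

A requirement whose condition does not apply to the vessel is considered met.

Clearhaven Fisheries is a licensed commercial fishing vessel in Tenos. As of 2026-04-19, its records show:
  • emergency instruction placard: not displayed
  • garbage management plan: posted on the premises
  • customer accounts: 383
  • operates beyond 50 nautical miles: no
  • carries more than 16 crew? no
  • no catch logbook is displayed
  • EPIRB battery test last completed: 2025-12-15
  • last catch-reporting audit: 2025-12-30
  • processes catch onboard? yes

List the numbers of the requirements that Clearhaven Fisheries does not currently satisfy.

3, 5, 7

1. condition 'operates beyond 50 nautical miles' does not hold → requirement n/a → met
2. condition 'carries more than 16 crew' does not hold → requirement n/a → met
3. catch logbook absent → not met
4. garbage management plan present → met
5. condition 'processes catch onboard' holds; emergency instruction placard absent → not met
6. catch-reporting audit 110 days ago vs limit 180 → met
7. EPIRB battery test 125 days ago vs limit 120 → not met
Not met: 3, 5, 7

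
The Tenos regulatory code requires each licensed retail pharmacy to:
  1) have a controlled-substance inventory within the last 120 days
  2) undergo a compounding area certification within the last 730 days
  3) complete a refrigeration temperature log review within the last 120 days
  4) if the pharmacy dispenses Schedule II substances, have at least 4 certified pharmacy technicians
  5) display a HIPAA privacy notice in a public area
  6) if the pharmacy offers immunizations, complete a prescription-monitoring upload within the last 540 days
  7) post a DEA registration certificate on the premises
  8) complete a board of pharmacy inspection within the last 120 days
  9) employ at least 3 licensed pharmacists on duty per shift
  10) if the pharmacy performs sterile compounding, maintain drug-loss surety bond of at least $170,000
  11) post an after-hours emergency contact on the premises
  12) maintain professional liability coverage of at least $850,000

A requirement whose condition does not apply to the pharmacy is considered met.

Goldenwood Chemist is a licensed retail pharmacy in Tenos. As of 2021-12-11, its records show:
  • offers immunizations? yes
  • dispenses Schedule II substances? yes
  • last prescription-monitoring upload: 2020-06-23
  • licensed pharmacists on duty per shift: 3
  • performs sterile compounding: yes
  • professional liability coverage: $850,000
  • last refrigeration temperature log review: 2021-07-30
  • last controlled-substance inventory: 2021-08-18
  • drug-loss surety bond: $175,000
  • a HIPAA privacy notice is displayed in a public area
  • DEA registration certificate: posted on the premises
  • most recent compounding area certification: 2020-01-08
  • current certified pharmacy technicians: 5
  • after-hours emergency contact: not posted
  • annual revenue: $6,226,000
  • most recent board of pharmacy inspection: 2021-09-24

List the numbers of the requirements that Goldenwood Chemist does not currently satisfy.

1. controlled-substance inventory 115 days ago vs limit 120 → met
2. compounding area certification 703 days ago vs limit 730 → met
3. refrigeration temperature log review 134 days ago vs limit 120 → not met
4. condition 'dispenses Schedule II substances' holds; certified pharmacy technicians 5 ≥ 4 → met
5. HIPAA privacy notice present → met
6. condition 'offers immunizations' holds; prescription-monitoring upload 536 days ago vs limit 540 → met
7. DEA registration certificate present → met
8. board of pharmacy inspection 78 days ago vs limit 120 → met
9. licensed pharmacists on duty per shift 3 ≥ 3 → met
10. condition 'performs sterile compounding' holds; drug-loss surety bond $175,000 ≥ $170,000 → met
11. after-hours emergency contact absent → not met
12. professional liability coverage $850,000 ≥ $850,000 → met
Not met: 3, 11

3, 11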